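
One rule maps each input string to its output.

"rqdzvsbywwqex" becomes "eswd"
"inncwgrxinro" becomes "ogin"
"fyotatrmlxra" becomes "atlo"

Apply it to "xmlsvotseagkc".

The rule is to keep one character in every 3, starting at position 3 (positions 3rd, 6th, 9th, ...), then swap the first and last characters.
On "xmlsvotseagkc" that produces "koel".
(Check on "rqdzvsbywwqex": → "dswe" → "eswd" ✓)

koel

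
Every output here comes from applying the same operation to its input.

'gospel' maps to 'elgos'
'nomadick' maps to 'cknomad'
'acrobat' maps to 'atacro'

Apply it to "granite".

tegran

In each case the input is transformed by: move the last 2 characters to the front (rotate right by 2), then delete the last character.
On "granite": the first step gives "tegrani", and the second then gives "tegran".
(Check on "acrobat": → "atacrob" → "atacro" ✓)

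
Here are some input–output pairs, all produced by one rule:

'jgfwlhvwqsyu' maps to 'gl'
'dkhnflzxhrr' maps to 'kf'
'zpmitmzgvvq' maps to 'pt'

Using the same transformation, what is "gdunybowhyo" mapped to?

Rule — keep one character in every 3, starting at position 2 (positions 2nd, 5th, 8th, ...), then delete the last 2 characters.
Working it through for "gdunybowhyo": intermediate "dywo", final "dy".

dy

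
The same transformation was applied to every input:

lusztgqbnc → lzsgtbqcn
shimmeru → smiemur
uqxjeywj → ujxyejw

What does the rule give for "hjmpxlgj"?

The transformation: swap each adjacent pair of characters (1↔2, 3↔4, ...), then delete the first character.
For "hjmpxlgj", step one produces "jhpmlxjg"; step two turns that into "hpmlxjg".
(Check on "shimmeru": → "hsmiemur" → "smiemur" ✓)

hpmlxjg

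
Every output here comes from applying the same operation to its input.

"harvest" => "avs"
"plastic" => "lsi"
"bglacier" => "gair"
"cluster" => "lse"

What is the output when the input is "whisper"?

Each output is the input with this applied: keep every other character starting from the second (positions 2nd, 4th, 6th, ...).
Applying that to "whisper" gives "hse".

hse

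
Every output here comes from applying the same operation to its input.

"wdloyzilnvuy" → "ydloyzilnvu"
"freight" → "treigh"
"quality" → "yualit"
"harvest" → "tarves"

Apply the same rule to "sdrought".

tdrough

What's happening: delete the first character, then move the last character to the front.
"sdrought" → "drought" → "tdrough".
(Check on "harvest": → "arvest" → "tarves" ✓)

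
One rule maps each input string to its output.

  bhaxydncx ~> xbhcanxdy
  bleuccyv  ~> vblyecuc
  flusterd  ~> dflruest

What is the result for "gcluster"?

rgceltus

Each output is the input with this applied: swap the first and last characters, then take characters alternately from the front and the back (1st, last, 2nd, 2nd-last, ...).
Working it through for "gcluster": intermediate "rclusteg", final "rgceltus".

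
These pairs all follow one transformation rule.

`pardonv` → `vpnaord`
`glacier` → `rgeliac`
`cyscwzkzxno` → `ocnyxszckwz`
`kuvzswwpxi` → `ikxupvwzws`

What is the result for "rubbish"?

The pattern: take characters alternately from the front and the back (1st, last, 2nd, 2nd-last, ...), then swap each adjacent pair of characters (1↔2, 3↔4, ...).
Starting from "rubbish": after the first operation, "rhusbib"; after the second, "hrsuibb".

hrsuibb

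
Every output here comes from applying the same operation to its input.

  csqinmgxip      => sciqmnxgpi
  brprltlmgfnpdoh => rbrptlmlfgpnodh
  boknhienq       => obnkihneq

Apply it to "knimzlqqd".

In each case the input is transformed by: swap each adjacent pair of characters (1↔2, 3↔4, ...).
On "knimzlqqd" that produces "nkmilzqqd".

nkmilzqqd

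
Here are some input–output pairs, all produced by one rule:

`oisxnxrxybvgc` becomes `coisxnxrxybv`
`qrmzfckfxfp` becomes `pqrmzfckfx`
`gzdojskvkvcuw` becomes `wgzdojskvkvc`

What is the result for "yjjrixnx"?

xyjjrix

What's happening: move the last 2 characters to the front (rotate right by 2), then delete the first character.
Starting from "yjjrixnx": after the first operation, "nxyjjrix"; after the second, "xyjjrix".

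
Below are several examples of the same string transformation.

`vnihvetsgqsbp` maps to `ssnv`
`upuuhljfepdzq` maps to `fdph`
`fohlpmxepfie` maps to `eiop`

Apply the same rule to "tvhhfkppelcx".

In each case the input is transformed by: keep one character in every 3, starting at position 2 (positions 2nd, 5th, 8th, ...), then swap the front and back halves of the string.
Starting from "tvhhfkppelcx": after the first operation, "vfpc"; after the second, "pcvf".

pcvf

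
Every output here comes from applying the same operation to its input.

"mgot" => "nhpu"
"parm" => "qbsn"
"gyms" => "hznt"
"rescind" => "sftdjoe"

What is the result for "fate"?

The transformation: shift every letter 1 place forward in the alphabet (wrapping around).
Applying that to "fate" gives "gbuf".

gbuf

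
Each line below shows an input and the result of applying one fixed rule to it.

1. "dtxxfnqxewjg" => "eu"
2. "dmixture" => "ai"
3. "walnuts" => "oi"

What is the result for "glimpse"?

ua

The pattern: shift every letter 12 places backward in the alphabet (wrapping around), then keep only the vowels.
Applying both steps to "glimpse": "uzwadgs", then "ua".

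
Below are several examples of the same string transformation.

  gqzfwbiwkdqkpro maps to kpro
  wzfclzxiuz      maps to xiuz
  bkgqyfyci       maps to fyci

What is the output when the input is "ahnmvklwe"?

klwe

The transformation: keep only the last 4 characters.
So "ahnmvklwe" becomes "klwe".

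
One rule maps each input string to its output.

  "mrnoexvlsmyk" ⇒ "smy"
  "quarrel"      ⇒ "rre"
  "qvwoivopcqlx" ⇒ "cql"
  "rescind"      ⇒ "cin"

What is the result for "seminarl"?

The rule is to move the last character to the front, then keep only the last 3 characters.
On "seminarl": the first step gives "lseminar", and the second then gives "nar".
(Check on "mrnoexvlsmyk": → "kmrnoexvlsmy" → "smy" ✓)

nar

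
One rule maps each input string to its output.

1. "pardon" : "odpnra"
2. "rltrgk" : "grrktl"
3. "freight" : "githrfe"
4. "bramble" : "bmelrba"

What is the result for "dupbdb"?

dbdbpu

The pattern: move the first 3 characters to the end (rotate left by 3), then swap each adjacent pair of characters (1↔2, 3↔4, ...).
For "dupbdb", step one produces "bdbdup"; step two turns that into "dbdbpu".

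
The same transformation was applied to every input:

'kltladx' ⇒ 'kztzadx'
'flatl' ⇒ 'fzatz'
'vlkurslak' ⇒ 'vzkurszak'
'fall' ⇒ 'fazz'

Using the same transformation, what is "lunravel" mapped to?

zunravez

Rule — replace every "l" with "z".
Applying that to "lunravel" gives "zunravez".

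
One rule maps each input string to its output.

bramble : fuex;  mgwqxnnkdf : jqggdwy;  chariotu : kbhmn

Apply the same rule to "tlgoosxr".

What's happening: delete the first 3 characters, then shift every letter 7 places backward in the alphabet (wrapping around).
Starting from "tlgoosxr": after the first operation, "oosxr"; after the second, "hhlqk".
(Check on "chariotu": → "riotu" → "kbhmn" ✓)

hhlqk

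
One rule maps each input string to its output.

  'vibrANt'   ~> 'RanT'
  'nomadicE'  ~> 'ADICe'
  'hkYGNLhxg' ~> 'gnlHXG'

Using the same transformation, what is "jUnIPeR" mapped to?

ipEr

The transformation: delete the first 3 characters, then flip the case of every letter.
"jUnIPeR" → "IPeR" → "ipEr".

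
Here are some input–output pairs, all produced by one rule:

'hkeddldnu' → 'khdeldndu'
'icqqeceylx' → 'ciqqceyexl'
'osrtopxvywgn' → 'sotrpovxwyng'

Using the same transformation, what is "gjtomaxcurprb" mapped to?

Looking at the pairs, the operation is to swap each adjacent pair of characters (1↔2, 3↔4, ...).
So "gjtomaxcurprb" becomes "jgotamcxrurpb".

jgotamcxrurpb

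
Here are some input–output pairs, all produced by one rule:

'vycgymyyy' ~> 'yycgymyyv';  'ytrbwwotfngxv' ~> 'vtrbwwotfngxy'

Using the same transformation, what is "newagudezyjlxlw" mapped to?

The rule is to swap the first and last characters.
"newagudezyjlxlw" → "wewagudezyjlxln".

wewagudezyjlxln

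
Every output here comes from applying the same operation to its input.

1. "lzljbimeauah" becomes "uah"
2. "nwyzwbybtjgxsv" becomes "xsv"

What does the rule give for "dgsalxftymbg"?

Rule — keep only the last 3 characters.
So "dgsalxftymbg" becomes "mbg".

mbg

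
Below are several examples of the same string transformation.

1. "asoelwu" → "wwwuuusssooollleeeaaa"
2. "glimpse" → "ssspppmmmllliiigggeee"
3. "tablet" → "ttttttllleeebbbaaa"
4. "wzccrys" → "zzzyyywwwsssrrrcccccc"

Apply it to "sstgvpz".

The rule is to repeat every character 3 times, then sort the characters into reverse alphabetical order.
For "sstgvpz", step one produces "sssssstttgggvvvpppzzz"; step two turns that into "zzzvvvtttsssssspppggg".
(Check on "glimpse": → "gggllliiimmmpppssseee" → "ssspppmmmllliiigggeee" ✓)

zzzvvvtttsssssspppggg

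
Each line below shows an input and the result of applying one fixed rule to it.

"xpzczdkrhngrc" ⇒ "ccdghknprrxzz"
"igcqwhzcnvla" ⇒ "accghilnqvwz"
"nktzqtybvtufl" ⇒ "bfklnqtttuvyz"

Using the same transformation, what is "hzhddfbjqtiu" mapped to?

bddfhhijqtuz

Rule — sort the characters into alphabetical order.
"hzhddfbjqtiu" → "bddfhhijqtuz".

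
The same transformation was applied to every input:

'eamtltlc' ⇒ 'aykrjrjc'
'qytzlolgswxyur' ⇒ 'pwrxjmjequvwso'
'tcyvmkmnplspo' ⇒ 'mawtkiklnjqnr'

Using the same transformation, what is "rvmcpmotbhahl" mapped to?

jtkankmrzfyfp

In each case the input is transformed by: swap the first and last characters, then shift every letter 2 places backward in the alphabet (wrapping around).
Working it through for "rvmcpmotbhahl": intermediate "lvmcpmotbhahr", final "jtkankmrzfyfp".
(Check on "qytzlolgswxyur": → "rytzlolgswxyuq" → "pwrxjmjequvwso" ✓)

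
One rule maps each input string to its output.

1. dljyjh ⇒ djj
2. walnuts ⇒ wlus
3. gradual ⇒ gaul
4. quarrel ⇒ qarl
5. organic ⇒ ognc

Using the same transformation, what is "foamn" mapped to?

The transformation: keep every other character starting from the first (positions 1st, 3rd, 5th, ...).
Doing the same to "foamn": "fan".

fan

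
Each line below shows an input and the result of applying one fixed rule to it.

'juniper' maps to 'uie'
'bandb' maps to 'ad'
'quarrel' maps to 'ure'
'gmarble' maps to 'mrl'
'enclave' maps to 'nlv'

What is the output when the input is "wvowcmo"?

vwm

The transformation: keep every other character starting from the second (positions 2nd, 4th, 6th, ...).
Doing the same to "wvowcmo": "vwm".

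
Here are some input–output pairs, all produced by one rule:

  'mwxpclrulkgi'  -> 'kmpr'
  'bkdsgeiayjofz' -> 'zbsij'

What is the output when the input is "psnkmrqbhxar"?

In each case the input is transformed by: keep one character in every 3, starting at position 1 (positions 1st, 4th, 7th, ...), then move the last character to the front.
Working it through for "psnkmrqbhxar": intermediate "pkqx", final "xpkq".

xpkq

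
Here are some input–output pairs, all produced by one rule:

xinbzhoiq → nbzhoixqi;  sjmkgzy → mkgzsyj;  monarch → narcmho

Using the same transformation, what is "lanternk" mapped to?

nternlka

Looking at the pairs, the operation is to swap the first and last characters, then move the first 2 characters to the end (rotate left by 2).
Working it through for "lanternk": intermediate "kanternl", final "nternlka".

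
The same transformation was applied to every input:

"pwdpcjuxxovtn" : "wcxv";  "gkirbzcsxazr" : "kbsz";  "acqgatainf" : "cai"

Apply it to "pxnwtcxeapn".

The transformation: keep one character in every 3, starting at position 2 (positions 2nd, 5th, 8th, ...).
So "pxnwtcxeapn" becomes "xten".

xten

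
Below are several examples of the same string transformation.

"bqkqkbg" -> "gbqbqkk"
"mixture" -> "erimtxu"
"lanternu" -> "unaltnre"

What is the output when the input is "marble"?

The rule is to move the last 2 characters to the front (rotate right by 2), then swap each adjacent pair of characters (1↔2, 3↔4, ...).
Applying both steps to "marble": "lemarb", then "elambr".

elambr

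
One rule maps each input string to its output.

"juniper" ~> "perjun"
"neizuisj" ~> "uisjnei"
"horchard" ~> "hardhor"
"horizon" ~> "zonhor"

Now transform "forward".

ardfor

Looking at the pairs, the operation is to move the first 3 characters to the end (rotate left by 3), then delete the first character.
So "forward" becomes "ardfor".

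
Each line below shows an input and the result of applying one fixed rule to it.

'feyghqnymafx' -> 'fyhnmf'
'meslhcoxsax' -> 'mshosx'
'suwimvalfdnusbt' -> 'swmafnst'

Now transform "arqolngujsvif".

Rule — keep every other character starting from the first (positions 1st, 3rd, 5th, ...).
Doing the same to "arqolngujsvif": "aqlgjvf".

aqlgjvf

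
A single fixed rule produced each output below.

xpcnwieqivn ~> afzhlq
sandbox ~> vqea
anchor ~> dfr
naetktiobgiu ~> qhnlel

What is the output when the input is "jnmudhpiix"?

Looking at the pairs, the operation is to keep every other character starting from the first (positions 1st, 3rd, 5th, ...), then shift every letter 3 places forward in the alphabet (wrapping around).
Working it through for "jnmudhpiix": intermediate "jmdpi", final "mpgsl".
(Check on "xpcnwieqivn": → "xcwein" → "afzhlq" ✓)

mpgsl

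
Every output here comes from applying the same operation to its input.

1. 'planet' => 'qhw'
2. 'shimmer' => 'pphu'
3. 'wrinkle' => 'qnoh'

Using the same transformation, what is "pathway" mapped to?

What's happening: shift every letter 3 places forward in the alphabet (wrapping around), then delete the first 3 characters.
"pathway" → "sdwkzdb" → "kzdb".

kzdb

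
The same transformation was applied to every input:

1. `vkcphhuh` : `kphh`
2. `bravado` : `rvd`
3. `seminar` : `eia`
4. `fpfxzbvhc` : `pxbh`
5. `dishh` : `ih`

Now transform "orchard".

The transformation: keep every other character starting from the second (positions 2nd, 4th, 6th, ...).
So "orchard" becomes "rhr".

rhr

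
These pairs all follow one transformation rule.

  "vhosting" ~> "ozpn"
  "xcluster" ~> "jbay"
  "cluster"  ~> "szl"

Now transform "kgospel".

nzl

Looking at the pairs, the operation is to shift every letter 7 places forward in the alphabet (wrapping around), then keep every other character starting from the second (positions 2nd, 4th, 6th, ...).
On "kgospel" that produces "nzl".
(Check on "xcluster": → "ejsbzaly" → "jbay" ✓)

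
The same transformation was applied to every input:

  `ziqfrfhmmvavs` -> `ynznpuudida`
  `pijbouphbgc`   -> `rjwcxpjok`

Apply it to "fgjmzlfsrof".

ruhtnazwn

Each output is the input with this applied: shift every letter 8 places forward in the alphabet (wrapping around), then delete the first 2 characters.
Working it through for "fgjmzlfsrof": intermediate "noruhtnazwn", final "ruhtnazwn".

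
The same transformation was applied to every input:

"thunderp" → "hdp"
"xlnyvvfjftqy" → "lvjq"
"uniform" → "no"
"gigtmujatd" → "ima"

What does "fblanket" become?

bnt

Each output is the input with this applied: keep one character in every 3, starting at position 2 (positions 2nd, 5th, 8th, ...).
So "fblanket" becomes "bnt".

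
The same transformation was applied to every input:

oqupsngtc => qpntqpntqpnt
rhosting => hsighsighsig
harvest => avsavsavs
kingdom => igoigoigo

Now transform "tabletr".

altaltalt

Rule — keep every other character starting from the second (positions 2nd, 4th, 6th, ...), then write the whole string 3 times in a row.
Working it through for "tabletr": intermediate "alt", final "altaltalt".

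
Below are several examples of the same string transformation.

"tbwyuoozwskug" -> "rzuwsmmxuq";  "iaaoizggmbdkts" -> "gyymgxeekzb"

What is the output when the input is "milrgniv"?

The rule is to delete the last 3 characters, then shift every letter 2 places backward in the alphabet (wrapping around).
On "milrgniv": the first step gives "milrg", and the second then gives "kgjpe".

kgjpe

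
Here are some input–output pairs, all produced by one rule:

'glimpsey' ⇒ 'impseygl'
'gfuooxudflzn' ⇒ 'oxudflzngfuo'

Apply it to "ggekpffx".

Rule — swap the front and back halves of the string, then move the last 2 characters to the front (rotate right by 2).
Starting from "ggekpffx": after the first operation, "pffxggek"; after the second, "ekpffxgg".

ekpffxgg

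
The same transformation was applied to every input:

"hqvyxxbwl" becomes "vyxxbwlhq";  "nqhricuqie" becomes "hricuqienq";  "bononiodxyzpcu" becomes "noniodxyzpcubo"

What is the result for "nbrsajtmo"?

Each output is the input with this applied: move the first 2 characters to the end (rotate left by 2).
Doing the same to "nbrsajtmo": "rsajtmonb".

rsajtmonb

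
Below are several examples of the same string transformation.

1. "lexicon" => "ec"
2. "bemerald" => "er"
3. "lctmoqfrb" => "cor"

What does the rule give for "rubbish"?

ui

Rule — move the last character to the front, then keep one character in every 3, starting at position 3 (positions 3rd, 6th, 9th, ...).
On "rubbish": the first step gives "hrubbis", and the second then gives "ui".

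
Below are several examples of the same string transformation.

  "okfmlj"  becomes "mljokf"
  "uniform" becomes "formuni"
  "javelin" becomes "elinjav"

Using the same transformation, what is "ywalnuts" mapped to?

Each output is the input with this applied: move the first 3 characters to the end (rotate left by 3).
Applying that to "ywalnuts" gives "lnutsywa".

lnutsywa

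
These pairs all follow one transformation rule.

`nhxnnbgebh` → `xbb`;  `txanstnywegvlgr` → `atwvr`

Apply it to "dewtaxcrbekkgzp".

The pattern: keep one character in every 3, starting at position 3 (positions 3rd, 6th, 9th, ...).
So "dewtaxcrbekkgzp" becomes "wxbkp".

wxbkp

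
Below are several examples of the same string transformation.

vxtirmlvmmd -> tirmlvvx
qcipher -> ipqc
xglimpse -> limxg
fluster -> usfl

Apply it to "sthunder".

In each case the input is transformed by: delete the last 3 characters, then move the first 2 characters to the end (rotate left by 2).
Doing the same to "sthunder": "hunst".

hunst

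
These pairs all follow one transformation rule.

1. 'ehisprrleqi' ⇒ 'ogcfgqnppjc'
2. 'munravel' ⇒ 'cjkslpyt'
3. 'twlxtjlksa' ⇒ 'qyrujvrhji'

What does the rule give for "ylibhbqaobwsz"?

In each case the input is transformed by: shift every letter 2 places backward in the alphabet (wrapping around), then move the last 2 characters to the front (rotate right by 2).
On "ylibhbqaobwsz": the first step gives "wjgzfzoymzuqx", and the second then gives "qxwjgzfzoymzu".

qxwjgzfzoymzu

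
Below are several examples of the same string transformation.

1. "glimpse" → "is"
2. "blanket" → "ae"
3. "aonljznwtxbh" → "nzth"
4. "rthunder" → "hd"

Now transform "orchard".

Looking at the pairs, the operation is to keep one character in every 3, starting at position 3 (positions 3rd, 6th, 9th, ...).
On "orchard" that produces "cr".

cr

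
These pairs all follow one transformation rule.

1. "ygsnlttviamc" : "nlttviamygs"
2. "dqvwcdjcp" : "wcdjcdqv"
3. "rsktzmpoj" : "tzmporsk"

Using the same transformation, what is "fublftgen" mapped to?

What's happening: delete the last character, then move the first 3 characters to the end (rotate left by 3).
For "fublftgen" the result is "lftgefub".

lftgefub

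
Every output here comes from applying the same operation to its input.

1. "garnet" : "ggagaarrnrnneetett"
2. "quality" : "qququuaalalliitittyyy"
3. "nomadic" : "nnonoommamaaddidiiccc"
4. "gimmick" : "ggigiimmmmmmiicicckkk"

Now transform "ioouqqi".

iioioooououuqqqqqqiii

The pattern: repeat every character 3 times, then swap each adjacent pair of characters (1↔2, 3↔4, ...).
On "ioouqqi" that produces "iioioooououuqqqqqqiii".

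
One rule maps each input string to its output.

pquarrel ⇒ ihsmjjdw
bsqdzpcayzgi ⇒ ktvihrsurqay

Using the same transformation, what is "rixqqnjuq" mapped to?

ajipfimbi

Each output is the input with this applied: shift every letter 8 places backward in the alphabet (wrapping around), then swap each adjacent pair of characters (1↔2, 3↔4, ...).
"rixqqnjuq" → "japiifbmi" → "ajipfimbi".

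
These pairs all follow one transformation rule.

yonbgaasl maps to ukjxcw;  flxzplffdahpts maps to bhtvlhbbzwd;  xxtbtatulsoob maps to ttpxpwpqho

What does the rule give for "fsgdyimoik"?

boczuei

What's happening: delete the last 3 characters, then shift every letter 4 places backward in the alphabet (wrapping around).
For "fsgdyimoik", step one produces "fsgdyim"; step two turns that into "boczuei".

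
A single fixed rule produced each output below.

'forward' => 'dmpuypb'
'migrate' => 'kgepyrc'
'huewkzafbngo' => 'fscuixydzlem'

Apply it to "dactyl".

Each output is the input with this applied: shift every letter 2 places backward in the alphabet (wrapping around).
Applying that to "dactyl" gives "byarwj".

byarwj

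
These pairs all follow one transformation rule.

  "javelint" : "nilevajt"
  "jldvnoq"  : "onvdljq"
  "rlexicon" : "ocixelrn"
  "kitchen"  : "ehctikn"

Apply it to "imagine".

nigamie

Each output is the input with this applied: move the last character to the front, then reverse the string.
On "imagine": the first step gives "eimagin", and the second then gives "nigamie".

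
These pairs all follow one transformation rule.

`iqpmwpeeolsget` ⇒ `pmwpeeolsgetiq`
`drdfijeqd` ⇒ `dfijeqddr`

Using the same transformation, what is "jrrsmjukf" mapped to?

rsmjukfjr

Each output is the input with this applied: move the first 2 characters to the end (rotate left by 2).
For "jrrsmjukf" the result is "rsmjukfjr".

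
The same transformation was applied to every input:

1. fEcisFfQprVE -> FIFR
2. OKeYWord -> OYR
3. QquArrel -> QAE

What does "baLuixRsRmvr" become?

BURM

The pattern: keep one character in every 3, starting at position 1 (positions 1st, 4th, 7th, ...), then convert every letter to uppercase.
Applying both steps to "baLuixRsRmvr": "buRm", then "BURM".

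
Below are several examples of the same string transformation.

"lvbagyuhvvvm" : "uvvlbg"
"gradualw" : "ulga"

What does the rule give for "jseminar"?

iaje

Looking at the pairs, the operation is to keep every other character starting from the first (positions 1st, 3rd, 5th, ...), then swap the front and back halves of the string.
For "jseminar", step one produces "jeia"; step two turns that into "iaje".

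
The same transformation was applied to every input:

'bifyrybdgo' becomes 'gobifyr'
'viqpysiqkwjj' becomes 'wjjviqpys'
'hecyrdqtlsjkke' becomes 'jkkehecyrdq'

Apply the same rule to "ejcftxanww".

wwejcft

What's happening: swap the front and back halves of the string, then delete the first 3 characters.
Working it through for "ejcftxanww": intermediate "xanwwejcft", final "wwejcft".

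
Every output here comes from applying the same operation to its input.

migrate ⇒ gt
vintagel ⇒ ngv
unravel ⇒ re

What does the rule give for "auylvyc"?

Rule — move the first character to the end, then keep one character in every 3, starting at position 2 (positions 2nd, 5th, 8th, ...).
For "auylvyc" the result is "yy".

yy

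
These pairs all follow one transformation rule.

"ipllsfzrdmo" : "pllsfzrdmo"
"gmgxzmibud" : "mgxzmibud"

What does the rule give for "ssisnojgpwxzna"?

sisnojgpwxzna

In each case the input is transformed by: delete the first character.
Doing the same to "ssisnojgpwxzna": "sisnojgpwxzna".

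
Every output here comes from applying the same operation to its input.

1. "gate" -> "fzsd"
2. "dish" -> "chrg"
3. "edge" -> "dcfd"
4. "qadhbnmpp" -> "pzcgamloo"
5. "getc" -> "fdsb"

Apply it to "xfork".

wenqj

Looking at the pairs, the operation is to shift every letter 1 place backward in the alphabet (wrapping around).
Applying that to "xfork" gives "wenqj".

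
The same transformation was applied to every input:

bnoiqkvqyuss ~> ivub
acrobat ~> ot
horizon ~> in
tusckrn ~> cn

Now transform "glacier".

The pattern: move the first 2 characters to the end (rotate left by 2), then keep one character in every 3, starting at position 2 (positions 2nd, 5th, 8th, ...).
"glacier" → "cr".

cr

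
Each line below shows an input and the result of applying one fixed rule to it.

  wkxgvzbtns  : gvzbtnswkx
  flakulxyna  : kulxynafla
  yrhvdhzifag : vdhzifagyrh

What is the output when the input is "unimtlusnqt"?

Rule — move the first 3 characters to the end (rotate left by 3).
"unimtlusnqt" → "mtlusnqtuni".

mtlusnqtuni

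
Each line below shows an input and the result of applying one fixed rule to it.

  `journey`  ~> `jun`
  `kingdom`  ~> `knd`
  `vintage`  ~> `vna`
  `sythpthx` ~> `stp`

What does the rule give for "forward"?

Each output is the input with this applied: delete the last 2 characters, then keep every other character starting from the first (positions 1st, 3rd, 5th, ...).
"forward" → "forwa" → "fra".

fra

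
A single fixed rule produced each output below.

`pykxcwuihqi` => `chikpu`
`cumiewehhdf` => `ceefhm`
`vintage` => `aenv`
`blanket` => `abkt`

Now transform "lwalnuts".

alnt

In each case the input is transformed by: keep every other character starting from the first (positions 1st, 3rd, 5th, ...), then sort the characters into alphabetical order.
For "lwalnuts", step one produces "lant"; step two turns that into "alnt".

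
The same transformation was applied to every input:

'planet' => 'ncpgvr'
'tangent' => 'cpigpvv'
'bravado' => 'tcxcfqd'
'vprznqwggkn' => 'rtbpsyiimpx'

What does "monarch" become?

The transformation: shift every letter 2 places forward in the alphabet (wrapping around), then move the first character to the end.
Applying both steps to "monarch": "oqpctej", then "qpctejo".

qpctejo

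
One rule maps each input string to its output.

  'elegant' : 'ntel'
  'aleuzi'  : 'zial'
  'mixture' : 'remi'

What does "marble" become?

lema

The transformation: move the last 2 characters to the front (rotate right by 2), then keep only the first 4 characters.
Working it through for "marble": intermediate "lemarb", final "lema".
(Check on "elegant": → "ntelega" → "ntel" ✓)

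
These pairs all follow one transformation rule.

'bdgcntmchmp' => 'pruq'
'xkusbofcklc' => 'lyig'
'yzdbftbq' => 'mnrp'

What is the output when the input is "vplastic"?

What's happening: shift every letter 12 places backward in the alphabet (wrapping around), then keep only the first 4 characters.
For "vplastic", step one produces "jdzoghwq"; step two turns that into "jdzo".

jdzo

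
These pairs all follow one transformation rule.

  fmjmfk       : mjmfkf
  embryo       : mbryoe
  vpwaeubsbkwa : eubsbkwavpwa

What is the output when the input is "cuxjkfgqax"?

The pattern: move the last 2 characters to the front (rotate right by 2), then swap the front and back halves of the string.
On "cuxjkfgqax": the first step gives "axcuxjkfgq", and the second then gives "jkfgqaxcux".

jkfgqaxcux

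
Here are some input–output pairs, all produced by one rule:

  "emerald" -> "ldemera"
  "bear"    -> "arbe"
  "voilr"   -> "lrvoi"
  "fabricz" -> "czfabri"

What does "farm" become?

rmfa

The pattern: move the last 2 characters to the front (rotate right by 2).
On "farm" that produces "rmfa".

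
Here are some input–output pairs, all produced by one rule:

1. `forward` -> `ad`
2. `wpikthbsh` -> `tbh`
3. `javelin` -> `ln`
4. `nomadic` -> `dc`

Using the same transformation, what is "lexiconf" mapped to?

The transformation: keep every other character starting from the first (positions 1st, 3rd, 5th, ...), then delete the first 2 characters.
"lexiconf" → "lxcn" → "cn".

cn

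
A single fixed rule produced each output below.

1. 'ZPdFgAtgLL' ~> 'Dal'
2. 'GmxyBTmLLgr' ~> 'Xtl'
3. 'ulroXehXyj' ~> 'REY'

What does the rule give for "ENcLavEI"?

CV

What's happening: flip the case of every letter, then keep one character in every 3, starting at position 3 (positions 3rd, 6th, 9th, ...).
For "ENcLavEI", step one produces "enClAVei"; step two turns that into "CV".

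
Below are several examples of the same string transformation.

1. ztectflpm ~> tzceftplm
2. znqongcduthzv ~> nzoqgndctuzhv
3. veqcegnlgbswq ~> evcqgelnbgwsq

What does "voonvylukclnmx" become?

The pattern: swap each adjacent pair of characters (1↔2, 3↔4, ...).
So "voonvylukclnmx" becomes "ovnoyvulcknlxm".

ovnoyvulcknlxm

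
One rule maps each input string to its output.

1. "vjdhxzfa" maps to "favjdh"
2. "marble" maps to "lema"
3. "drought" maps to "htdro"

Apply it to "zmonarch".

The pattern: move the last 2 characters to the front (rotate right by 2), then delete the last 2 characters.
On "zmonarch": the first step gives "chzmonar", and the second then gives "chzmon".

chzmon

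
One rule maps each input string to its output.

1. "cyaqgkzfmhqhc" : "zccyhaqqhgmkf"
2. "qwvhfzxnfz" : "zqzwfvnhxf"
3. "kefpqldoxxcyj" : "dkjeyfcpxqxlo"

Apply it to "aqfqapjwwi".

The rule is to take characters alternately from the front and the back (1st, last, 2nd, 2nd-last, ...), then move the last character to the front.
On "aqfqapjwwi": the first step gives "aiqwfwqjap", and the second then gives "paiqwfwqja".

paiqwfwqja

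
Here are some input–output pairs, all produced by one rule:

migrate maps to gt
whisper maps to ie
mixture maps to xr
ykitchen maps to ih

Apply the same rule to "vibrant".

What's happening: keep one character in every 3, starting at position 3 (positions 3rd, 6th, 9th, ...).
"vibrant" → "bn".

bn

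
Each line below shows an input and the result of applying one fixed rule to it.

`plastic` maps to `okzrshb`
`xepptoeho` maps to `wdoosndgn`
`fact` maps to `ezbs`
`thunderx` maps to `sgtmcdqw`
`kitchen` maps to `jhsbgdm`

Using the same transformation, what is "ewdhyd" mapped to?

The transformation: shift every letter 1 place backward in the alphabet (wrapping around).
"ewdhyd" → "dvcgxc".

dvcgxc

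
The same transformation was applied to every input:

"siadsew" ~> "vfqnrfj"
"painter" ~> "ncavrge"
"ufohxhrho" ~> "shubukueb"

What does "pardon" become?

Rule — shift every letter 13 places forward in the alphabet (wrapping around) — i.e. ROT13, then swap each adjacent pair of characters (1↔2, 3↔4, ...).
"pardon" → "cneqba" → "ncqeab".

ncqeab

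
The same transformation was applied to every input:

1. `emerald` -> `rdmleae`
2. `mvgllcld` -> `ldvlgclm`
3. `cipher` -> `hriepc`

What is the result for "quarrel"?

Rule — take characters alternately from the front and the back (1st, last, 2nd, 2nd-last, ...), then swap the first and last characters.
Starting from "quarrel": after the first operation, "qluearr"; after the second, "rluearq".

rluearq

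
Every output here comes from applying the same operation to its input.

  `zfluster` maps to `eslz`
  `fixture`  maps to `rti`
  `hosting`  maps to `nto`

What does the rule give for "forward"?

rwo

What's happening: reverse the string, then keep every other character starting from the second (positions 2nd, 4th, 6th, ...).
"forward" → "drawrof" → "rwo".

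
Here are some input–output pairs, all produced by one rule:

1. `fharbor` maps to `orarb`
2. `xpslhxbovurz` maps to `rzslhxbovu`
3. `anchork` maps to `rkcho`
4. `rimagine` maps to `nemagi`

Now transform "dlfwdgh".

Looking at the pairs, the operation is to delete the first 2 characters, then move the last 2 characters to the front (rotate right by 2).
Working it through for "dlfwdgh": intermediate "fwdgh", final "ghfwd".

ghfwd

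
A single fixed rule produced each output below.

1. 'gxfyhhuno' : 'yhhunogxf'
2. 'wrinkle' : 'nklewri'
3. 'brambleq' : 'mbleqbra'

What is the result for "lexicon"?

In each case the input is transformed by: move the first 3 characters to the end (rotate left by 3).
For "lexicon" the result is "iconlex".

iconlex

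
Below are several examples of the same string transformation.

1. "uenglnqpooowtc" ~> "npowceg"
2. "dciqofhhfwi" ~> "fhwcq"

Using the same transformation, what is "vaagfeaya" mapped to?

Each output is the input with this applied: keep every other character starting from the second (positions 2nd, 4th, 6th, ...), then move the first 2 characters to the end (rotate left by 2).
Working it through for "vaagfeaya": intermediate "agey", final "eyag".

eyag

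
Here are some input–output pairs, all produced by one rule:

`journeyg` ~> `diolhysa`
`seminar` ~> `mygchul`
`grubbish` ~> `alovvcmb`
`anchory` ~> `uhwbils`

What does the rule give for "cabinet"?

wuvchyn

In each case the input is transformed by: shift every letter 6 places backward in the alphabet (wrapping around).
"cabinet" → "wuvchyn".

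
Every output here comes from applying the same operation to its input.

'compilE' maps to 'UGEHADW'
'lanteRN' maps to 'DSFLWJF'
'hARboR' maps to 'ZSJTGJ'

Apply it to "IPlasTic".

AHDSKLAU

Each output is the input with this applied: shift every letter 8 places backward in the alphabet (wrapping around), then convert every letter to uppercase.
On "IPlasTic": the first step gives "AHdskLau", and the second then gives "AHDSKLAU".
(Check on "compilE": → "ugehadW" → "UGEHADW" ✓)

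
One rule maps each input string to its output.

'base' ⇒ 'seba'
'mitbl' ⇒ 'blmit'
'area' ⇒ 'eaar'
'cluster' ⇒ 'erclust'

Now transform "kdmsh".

shkdm

The pattern: move the last 2 characters to the front (rotate right by 2).
Applying that to "kdmsh" gives "shkdm".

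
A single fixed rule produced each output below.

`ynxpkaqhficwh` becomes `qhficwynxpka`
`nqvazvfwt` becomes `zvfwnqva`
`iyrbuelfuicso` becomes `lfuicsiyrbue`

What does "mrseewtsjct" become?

wtsjcmrsee

The rule is to delete the last character, then swap the front and back halves of the string.
Applying both steps to "mrseewtsjct": "mrseewtsjc", then "wtsjcmrsee".
(Check on "ynxpkaqhficwh": → "ynxpkaqhficw" → "qhficwynxpka" ✓)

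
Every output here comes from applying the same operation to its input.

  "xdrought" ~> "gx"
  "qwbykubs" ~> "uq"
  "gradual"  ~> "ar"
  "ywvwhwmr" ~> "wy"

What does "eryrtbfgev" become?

ber

The pattern: move the first 3 characters to the end (rotate left by 3), then keep one character in every 3, starting at position 3 (positions 3rd, 6th, 9th, ...).
On "eryrtbfgev" that produces "ber".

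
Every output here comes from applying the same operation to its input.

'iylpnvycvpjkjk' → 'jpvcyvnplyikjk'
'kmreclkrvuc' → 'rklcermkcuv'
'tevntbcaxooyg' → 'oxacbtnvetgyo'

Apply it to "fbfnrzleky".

lzrnfbfyke

What's happening: move the last 3 characters to the front (rotate right by 3), then reverse the string.
For "fbfnrzleky", step one produces "ekyfbfnrzl"; step two turns that into "lzrnfbfyke".
(Check on "kmreclkrvuc": → "vuckmreclkr" → "rklcermkcuv" ✓)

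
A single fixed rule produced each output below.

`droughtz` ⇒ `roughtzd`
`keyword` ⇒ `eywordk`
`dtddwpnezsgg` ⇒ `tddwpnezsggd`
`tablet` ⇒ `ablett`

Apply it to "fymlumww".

The rule is to move the first character to the end.
Applying that to "fymlumww" gives "ymlumwwf".

ymlumwwf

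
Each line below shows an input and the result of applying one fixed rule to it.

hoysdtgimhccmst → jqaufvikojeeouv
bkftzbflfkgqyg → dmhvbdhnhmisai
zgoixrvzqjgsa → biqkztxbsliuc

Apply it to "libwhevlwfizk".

The pattern: shift every letter 2 places forward in the alphabet (wrapping around).
On "libwhevlwfizk" that produces "nkdyjgxnyhkbm".

nkdyjgxnyhkbm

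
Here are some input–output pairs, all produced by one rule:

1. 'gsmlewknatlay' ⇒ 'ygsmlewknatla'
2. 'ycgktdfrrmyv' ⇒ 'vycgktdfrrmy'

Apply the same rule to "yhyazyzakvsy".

yyhyazyzakvs

The pattern: move the last character to the front.
Applying that to "yhyazyzakvsy" gives "yyhyazyzakvs".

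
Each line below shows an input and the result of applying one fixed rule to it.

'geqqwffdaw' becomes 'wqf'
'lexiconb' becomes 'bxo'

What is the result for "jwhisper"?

rhp

The pattern: move the last 2 characters to the front (rotate right by 2), then keep one character in every 3, starting at position 2 (positions 2nd, 5th, 8th, ...).
For "jwhisper", step one produces "erjwhisp"; step two turns that into "rhp".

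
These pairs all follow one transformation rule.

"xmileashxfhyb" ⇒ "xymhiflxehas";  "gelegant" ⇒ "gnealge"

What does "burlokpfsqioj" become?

The transformation: delete the last character, then take characters alternately from the front and the back (1st, last, 2nd, 2nd-last, ...).
On "burlokpfsqioj": the first step gives "burlokpfsqio", and the second then gives "bouirqlsofkp".

bouirqlsofkp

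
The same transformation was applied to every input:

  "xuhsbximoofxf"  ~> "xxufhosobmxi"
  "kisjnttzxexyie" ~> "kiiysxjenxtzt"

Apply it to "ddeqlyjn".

djdyelq

Each output is the input with this applied: delete the last character, then take characters alternately from the front and the back (1st, last, 2nd, 2nd-last, ...).
Starting from "ddeqlyjn": after the first operation, "ddeqlyj"; after the second, "djdyelq".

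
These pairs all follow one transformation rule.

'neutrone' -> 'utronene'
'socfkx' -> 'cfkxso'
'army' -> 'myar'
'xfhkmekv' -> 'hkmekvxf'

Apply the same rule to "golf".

Rule — move the first 2 characters to the end (rotate left by 2).
Doing the same to "golf": "lfgo".

lfgo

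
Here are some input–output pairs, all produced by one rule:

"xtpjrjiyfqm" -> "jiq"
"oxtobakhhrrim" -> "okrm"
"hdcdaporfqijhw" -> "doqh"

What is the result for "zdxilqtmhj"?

What's happening: delete the first character, then keep one character in every 3, starting at position 3 (positions 3rd, 6th, 9th, ...).
For "zdxilqtmhj", step one produces "dxilqtmhj"; step two turns that into "itj".

itj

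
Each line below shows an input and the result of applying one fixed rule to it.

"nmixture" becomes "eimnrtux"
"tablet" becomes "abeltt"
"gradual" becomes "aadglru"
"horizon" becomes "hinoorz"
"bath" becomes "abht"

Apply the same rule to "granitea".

The rule is to sort the characters into alphabetical order.
For "granitea" the result is "aaeginrt".

aaeginrt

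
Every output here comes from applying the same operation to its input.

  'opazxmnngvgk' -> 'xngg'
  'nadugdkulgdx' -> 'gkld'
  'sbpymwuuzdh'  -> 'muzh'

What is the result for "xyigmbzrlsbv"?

mzlb

Each output is the input with this applied: keep every other character starting from the first (positions 1st, 3rd, 5th, ...), then keep only the last 4 characters.
"xyigmbzrlsbv" → "ximzlb" → "mzlb".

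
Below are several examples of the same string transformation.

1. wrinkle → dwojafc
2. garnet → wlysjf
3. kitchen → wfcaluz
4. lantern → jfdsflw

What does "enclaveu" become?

wmwfudsn

What's happening: move the last 2 characters to the front (rotate right by 2), then shift every letter 8 places backward in the alphabet (wrapping around).
Starting from "enclaveu": after the first operation, "euenclav"; after the second, "wmwfudsn".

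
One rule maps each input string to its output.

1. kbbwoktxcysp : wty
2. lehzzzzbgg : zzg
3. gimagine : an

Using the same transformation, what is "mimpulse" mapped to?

ps

Each output is the input with this applied: keep one character in every 3, starting at position 1 (positions 1st, 4th, 7th, ...), then delete the first character.
For "mimpulse", step one produces "mps"; step two turns that into "ps".
(Check on "lehzzzzbgg": → "lzzg" → "zzg" ✓)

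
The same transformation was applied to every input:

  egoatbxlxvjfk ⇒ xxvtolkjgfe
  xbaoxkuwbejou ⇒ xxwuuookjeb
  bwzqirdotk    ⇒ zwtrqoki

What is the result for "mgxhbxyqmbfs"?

The rule is to sort the characters into reverse alphabetical order, then delete the last 2 characters.
Starting from "mgxhbxyqmbfs": after the first operation, "yxxsqmmhgfbb"; after the second, "yxxsqmmhgf".

yxxsqmmhgf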